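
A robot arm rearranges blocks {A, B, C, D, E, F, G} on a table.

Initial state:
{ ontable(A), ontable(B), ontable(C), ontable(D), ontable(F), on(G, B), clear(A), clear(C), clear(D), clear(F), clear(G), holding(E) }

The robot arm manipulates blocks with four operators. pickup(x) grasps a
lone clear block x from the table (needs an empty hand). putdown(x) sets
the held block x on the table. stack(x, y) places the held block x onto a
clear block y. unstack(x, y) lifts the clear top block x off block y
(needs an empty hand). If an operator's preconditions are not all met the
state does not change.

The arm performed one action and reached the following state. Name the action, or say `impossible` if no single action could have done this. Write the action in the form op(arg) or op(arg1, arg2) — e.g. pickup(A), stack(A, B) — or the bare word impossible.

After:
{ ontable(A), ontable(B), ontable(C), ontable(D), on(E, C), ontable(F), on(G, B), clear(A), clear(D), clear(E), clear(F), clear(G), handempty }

target: towers=[A; B/G; C/E; D; F] holding=-
        putdown(E) → towers=[A; B/G; C; D; E; F] holding=-
       stack(E, F) → towers=[A; B/G; C; D; F/E] holding=-
       stack(E, G) → towers=[A; B/G/E; C; D; F] holding=-
       stack(E, D) → towers=[A; B/G; C; D/E; F] holding=-
       stack(E, A) → towers=[A/E; B/G; C; D; F] holding=-
       stack(E, C) → towers=[A; B/G; C/E; D; F] holding=-  ← match

stack(E, C)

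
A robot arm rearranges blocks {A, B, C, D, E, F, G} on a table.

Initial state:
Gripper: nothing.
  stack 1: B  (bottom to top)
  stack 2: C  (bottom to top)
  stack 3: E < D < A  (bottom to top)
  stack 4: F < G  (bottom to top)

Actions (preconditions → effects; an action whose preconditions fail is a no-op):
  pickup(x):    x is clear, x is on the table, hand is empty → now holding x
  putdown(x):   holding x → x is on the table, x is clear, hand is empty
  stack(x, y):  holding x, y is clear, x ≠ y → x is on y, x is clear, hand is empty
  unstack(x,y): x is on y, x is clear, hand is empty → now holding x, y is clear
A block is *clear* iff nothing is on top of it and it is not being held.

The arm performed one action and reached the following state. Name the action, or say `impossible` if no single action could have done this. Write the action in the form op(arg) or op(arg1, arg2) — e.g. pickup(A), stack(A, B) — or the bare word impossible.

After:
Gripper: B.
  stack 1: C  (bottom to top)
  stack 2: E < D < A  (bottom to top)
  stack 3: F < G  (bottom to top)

target: towers=[C; E/D/A; F/G] holding=B
         pickup(B) → towers=[C; E/D/A; F/G] holding=B  ← match
     unstack(G, F) → towers=[B; C; E/D/A; F] holding=G
     unstack(A, D) → towers=[B; C; E/D; F/G] holding=A
         pickup(C) → towers=[B; E/D/A; F/G] holding=C

pickup(B)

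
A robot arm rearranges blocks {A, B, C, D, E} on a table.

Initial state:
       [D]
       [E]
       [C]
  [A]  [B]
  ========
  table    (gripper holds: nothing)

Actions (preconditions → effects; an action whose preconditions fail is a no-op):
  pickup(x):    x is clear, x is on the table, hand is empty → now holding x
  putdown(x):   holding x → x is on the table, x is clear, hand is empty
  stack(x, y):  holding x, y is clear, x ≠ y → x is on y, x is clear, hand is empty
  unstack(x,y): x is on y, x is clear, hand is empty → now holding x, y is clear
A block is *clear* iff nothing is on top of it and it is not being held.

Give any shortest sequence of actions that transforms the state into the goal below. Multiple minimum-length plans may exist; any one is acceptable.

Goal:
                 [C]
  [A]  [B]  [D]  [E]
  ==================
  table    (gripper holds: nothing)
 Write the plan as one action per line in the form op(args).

unstack(D, E)
putdown(D)
unstack(E, C)
putdown(E)
unstack(C, B)
stack(C, E)

step 1 (unstack(D, E)): towers=[A; B/C/E] holding=D
step 2 (putdown(D)): towers=[A; B/C/E; D] holding=-
step 3 (unstack(E, C)): towers=[A; B/C; D] holding=E
step 4 (putdown(E)): towers=[A; B/C; D; E] holding=-
step 5 (unstack(C, B)): towers=[A; B; D; E] holding=C
step 6 (stack(C, E)): towers=[A; B; D; E/C] holding=-
goal check: towers=[A; B; D; E/C] holding=- — reached (length 6, optimal by BFS)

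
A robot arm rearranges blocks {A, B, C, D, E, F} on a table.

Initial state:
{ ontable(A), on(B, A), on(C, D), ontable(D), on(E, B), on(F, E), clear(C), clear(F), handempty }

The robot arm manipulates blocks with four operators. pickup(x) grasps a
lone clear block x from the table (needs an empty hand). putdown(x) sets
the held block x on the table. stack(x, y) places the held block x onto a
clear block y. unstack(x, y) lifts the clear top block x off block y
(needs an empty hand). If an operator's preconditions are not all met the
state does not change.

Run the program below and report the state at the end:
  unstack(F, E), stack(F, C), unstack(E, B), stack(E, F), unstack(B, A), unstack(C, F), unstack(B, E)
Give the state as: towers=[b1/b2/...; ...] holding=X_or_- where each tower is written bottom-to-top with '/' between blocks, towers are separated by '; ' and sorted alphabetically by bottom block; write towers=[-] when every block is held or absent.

step 1 (unstack(F, E)): towers=[A/B/E; D/C] holding=F
step 2 (stack(F, C)): towers=[A/B/E; D/C/F] holding=-
step 3 (unstack(E, B)): towers=[A/B; D/C/F] holding=E
step 4 (stack(E, F)): towers=[A/B; D/C/F/E] holding=-
step 5 (unstack(B, A)): towers=[A; D/C/F/E] holding=B
step 6 (unstack(C, F)) [no-op]: towers=[A; D/C/F/E] holding=B
step 7 (unstack(B, E)) [no-op]: towers=[A; D/C/F/E] holding=B

towers=[A; D/C/F/E] holding=B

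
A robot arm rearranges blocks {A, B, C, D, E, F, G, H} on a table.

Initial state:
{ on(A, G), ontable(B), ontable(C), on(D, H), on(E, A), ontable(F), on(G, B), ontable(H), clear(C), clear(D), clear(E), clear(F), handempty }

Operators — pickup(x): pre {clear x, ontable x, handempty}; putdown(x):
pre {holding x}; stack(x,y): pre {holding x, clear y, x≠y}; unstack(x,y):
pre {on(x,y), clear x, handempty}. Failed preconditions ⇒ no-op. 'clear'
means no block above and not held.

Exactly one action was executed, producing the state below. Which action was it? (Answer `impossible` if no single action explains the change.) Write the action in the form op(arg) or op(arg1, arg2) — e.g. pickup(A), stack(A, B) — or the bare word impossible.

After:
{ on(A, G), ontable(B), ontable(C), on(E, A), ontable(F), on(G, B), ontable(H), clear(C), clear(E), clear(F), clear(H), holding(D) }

unstack(D, H)

target: towers=[B/G/A/E; C; F; H] holding=D
     unstack(E, A) → towers=[B/G/A; C; F; H/D] holding=E
         pickup(F) → towers=[B/G/A/E; C; H/D] holding=F
     unstack(D, H) → towers=[B/G/A/E; C; F; H] holding=D  ← match
         pickup(C) → towers=[B/G/A/E; F; H/D] holding=C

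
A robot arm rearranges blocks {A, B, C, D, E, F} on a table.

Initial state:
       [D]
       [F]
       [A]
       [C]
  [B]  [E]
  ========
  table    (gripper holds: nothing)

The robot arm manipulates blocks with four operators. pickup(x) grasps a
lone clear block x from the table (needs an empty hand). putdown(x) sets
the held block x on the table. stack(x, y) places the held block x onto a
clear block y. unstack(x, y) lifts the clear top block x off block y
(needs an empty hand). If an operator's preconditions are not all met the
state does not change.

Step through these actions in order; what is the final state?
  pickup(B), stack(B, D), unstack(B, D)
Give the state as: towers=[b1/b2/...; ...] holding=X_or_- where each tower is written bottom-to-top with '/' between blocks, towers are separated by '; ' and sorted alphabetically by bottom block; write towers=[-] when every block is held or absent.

towers=[E/C/A/F/D] holding=B

step 1 (pickup(B)): towers=[E/C/A/F/D] holding=B
step 2 (stack(B, D)): towers=[E/C/A/F/D/B] holding=-
step 3 (unstack(B, D)): towers=[E/C/A/F/D] holding=B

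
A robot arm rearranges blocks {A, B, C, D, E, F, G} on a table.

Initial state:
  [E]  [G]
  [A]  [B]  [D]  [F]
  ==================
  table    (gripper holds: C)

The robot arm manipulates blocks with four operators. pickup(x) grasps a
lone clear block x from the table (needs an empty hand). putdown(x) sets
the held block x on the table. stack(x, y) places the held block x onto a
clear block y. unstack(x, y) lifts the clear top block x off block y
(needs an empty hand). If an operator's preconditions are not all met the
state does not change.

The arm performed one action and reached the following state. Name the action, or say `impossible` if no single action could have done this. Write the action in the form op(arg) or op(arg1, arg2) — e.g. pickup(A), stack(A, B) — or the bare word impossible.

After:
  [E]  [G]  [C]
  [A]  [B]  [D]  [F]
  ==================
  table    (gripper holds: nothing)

stack(C, D)

target: towers=[A/E; B/G; D/C; F] holding=-
        putdown(C) → towers=[A/E; B/G; C; D; F] holding=-
       stack(C, F) → towers=[A/E; B/G; D; F/C] holding=-
       stack(C, G) → towers=[A/E; B/G/C; D; F] holding=-
       stack(C, D) → towers=[A/E; B/G; D/C; F] holding=-  ← match
       stack(C, E) → towers=[A/E/C; B/G; D; F] holding=-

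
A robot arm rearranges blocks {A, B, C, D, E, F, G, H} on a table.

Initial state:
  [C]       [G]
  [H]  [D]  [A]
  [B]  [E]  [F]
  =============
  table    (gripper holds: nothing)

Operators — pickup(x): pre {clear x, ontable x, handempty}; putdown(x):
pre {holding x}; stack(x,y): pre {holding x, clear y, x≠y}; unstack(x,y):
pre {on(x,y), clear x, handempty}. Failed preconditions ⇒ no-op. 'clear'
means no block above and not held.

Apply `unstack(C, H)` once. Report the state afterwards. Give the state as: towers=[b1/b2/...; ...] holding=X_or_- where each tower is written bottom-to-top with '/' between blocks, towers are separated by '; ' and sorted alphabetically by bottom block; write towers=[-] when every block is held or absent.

towers=[B/H; E/D; F/A/G] holding=C

before: towers=[B/H/C; E/D; F/A/G] holding=-
pre[unstack(C, H)]: on(C,H) ✓, clear(C) ✓, handempty ✓
all met → apply unstack(C, H)
after:  towers=[B/H; E/D; F/A/G] holding=C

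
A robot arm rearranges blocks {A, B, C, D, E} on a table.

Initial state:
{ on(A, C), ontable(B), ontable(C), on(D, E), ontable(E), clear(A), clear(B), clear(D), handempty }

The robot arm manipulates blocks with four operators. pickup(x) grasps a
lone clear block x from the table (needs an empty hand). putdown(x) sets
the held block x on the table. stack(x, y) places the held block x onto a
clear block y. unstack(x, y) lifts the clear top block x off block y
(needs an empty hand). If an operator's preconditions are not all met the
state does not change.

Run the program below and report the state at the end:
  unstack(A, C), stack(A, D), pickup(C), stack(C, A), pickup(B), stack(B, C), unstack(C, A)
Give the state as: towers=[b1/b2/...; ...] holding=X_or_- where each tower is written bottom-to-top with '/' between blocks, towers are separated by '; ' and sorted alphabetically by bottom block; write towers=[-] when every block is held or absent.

towers=[E/D/A/C/B] holding=-

step 1 (unstack(A, C)): towers=[B; C; E/D] holding=A
step 2 (stack(A, D)): towers=[B; C; E/D/A] holding=-
step 3 (pickup(C)): towers=[B; E/D/A] holding=C
step 4 (stack(C, A)): towers=[B; E/D/A/C] holding=-
step 5 (pickup(B)): towers=[E/D/A/C] holding=B
step 6 (stack(B, C)): towers=[E/D/A/C/B] holding=-
step 7 (unstack(C, A)) [no-op]: towers=[E/D/A/C/B] holding=-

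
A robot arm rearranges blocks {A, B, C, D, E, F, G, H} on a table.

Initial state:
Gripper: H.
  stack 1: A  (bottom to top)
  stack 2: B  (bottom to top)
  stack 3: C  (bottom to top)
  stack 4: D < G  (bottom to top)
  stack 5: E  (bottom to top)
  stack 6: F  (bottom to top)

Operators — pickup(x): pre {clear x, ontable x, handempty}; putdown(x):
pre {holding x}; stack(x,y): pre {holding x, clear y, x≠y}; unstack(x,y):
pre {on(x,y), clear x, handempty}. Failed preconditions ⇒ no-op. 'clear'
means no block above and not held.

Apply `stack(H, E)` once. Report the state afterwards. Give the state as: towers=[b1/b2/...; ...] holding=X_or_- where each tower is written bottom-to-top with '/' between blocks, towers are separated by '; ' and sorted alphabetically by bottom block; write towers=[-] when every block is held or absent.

before: towers=[A; B; C; D/G; E; F] holding=H
pre[stack(H, E)]: holding(H) ✓, clear(E) ✓, H≠E ✓
all met → apply stack(H, E)
after:  towers=[A; B; C; D/G; E/H; F] holding=-

towers=[A; B; C; D/G; E/H; F] holding=-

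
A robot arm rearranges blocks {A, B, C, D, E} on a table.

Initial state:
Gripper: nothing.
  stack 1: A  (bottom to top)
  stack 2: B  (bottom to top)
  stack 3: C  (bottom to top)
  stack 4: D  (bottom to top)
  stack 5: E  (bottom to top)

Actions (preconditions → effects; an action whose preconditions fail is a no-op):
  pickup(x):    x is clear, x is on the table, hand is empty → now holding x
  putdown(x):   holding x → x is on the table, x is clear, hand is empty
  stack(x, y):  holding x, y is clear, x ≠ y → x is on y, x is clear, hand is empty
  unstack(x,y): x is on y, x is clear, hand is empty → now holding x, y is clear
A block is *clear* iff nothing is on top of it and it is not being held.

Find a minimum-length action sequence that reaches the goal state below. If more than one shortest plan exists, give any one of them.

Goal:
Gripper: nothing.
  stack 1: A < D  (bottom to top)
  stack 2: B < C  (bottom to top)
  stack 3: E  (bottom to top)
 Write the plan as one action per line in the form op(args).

pickup(D)
stack(D, A)
pickup(C)
stack(C, B)

step 1 (pickup(D)): towers=[A; B; C; E] holding=D
step 2 (stack(D, A)): towers=[A/D; B; C; E] holding=-
step 3 (pickup(C)): towers=[A/D; B; E] holding=C
step 4 (stack(C, B)): towers=[A/D; B/C; E] holding=-
goal check: towers=[A/D; B/C; E] holding=- — reached (length 4, optimal by BFS)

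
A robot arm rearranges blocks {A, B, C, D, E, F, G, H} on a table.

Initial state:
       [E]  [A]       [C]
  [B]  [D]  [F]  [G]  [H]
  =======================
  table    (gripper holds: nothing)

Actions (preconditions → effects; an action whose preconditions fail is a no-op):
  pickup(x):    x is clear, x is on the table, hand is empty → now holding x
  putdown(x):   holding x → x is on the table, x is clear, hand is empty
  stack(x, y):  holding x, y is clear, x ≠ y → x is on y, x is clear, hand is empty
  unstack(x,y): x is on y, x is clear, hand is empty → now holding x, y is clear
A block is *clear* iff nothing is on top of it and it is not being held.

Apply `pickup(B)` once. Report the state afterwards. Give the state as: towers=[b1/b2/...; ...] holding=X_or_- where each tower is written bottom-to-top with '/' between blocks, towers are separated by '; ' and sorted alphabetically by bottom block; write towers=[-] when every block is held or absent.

before: towers=[B; D/E; F/A; G; H/C] holding=-
pre[pickup(B)]: clear(B) ✓, ontable(B) ✓, handempty ✓
all met → apply pickup(B)
after:  towers=[D/E; F/A; G; H/C] holding=B

towers=[D/E; F/A; G; H/C] holding=B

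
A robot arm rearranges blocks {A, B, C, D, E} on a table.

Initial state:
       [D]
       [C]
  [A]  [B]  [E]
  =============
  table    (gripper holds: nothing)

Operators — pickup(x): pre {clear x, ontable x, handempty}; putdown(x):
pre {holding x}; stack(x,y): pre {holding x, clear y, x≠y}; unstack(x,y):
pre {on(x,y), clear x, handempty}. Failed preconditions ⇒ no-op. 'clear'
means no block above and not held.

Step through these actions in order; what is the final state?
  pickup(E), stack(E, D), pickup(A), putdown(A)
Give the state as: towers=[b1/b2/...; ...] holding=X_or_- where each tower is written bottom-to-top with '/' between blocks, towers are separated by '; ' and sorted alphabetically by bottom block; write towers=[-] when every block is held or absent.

towers=[A; B/C/D/E] holding=-

step 1 (pickup(E)): towers=[A; B/C/D] holding=E
step 2 (stack(E, D)): towers=[A; B/C/D/E] holding=-
step 3 (pickup(A)): towers=[B/C/D/E] holding=A
step 4 (putdown(A)): towers=[A; B/C/D/E] holding=-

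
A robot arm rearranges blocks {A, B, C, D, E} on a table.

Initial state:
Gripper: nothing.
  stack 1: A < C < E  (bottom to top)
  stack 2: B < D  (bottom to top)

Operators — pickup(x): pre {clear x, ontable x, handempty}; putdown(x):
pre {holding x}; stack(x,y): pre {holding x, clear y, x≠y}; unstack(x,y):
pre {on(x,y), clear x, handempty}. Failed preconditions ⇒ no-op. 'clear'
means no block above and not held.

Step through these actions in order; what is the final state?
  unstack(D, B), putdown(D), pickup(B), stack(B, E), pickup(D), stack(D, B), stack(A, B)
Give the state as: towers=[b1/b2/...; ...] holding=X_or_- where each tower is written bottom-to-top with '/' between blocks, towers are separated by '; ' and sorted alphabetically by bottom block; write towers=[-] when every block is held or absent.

towers=[A/C/E/B/D] holding=-

step 1 (unstack(D, B)): towers=[A/C/E; B] holding=D
step 2 (putdown(D)): towers=[A/C/E; B; D] holding=-
step 3 (pickup(B)): towers=[A/C/E; D] holding=B
step 4 (stack(B, E)): towers=[A/C/E/B; D] holding=-
step 5 (pickup(D)): towers=[A/C/E/B] holding=D
step 6 (stack(D, B)): towers=[A/C/E/B/D] holding=-
step 7 (stack(A, B)) [no-op]: towers=[A/C/E/B/D] holding=-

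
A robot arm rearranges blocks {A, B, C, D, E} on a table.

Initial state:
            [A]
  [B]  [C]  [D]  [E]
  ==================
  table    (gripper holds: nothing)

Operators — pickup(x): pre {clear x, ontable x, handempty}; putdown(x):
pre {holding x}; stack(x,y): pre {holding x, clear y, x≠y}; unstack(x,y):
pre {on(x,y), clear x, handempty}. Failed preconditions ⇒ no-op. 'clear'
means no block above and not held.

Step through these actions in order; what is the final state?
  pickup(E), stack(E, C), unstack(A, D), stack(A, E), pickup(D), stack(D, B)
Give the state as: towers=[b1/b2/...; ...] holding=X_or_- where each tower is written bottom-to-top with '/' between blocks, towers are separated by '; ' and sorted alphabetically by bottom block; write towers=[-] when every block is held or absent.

step 1 (pickup(E)): towers=[B; C; D/A] holding=E
step 2 (stack(E, C)): towers=[B; C/E; D/A] holding=-
step 3 (unstack(A, D)): towers=[B; C/E; D] holding=A
step 4 (stack(A, E)): towers=[B; C/E/A; D] holding=-
step 5 (pickup(D)): towers=[B; C/E/A] holding=D
step 6 (stack(D, B)): towers=[B/D; C/E/A] holding=-

towers=[B/D; C/E/A] holding=-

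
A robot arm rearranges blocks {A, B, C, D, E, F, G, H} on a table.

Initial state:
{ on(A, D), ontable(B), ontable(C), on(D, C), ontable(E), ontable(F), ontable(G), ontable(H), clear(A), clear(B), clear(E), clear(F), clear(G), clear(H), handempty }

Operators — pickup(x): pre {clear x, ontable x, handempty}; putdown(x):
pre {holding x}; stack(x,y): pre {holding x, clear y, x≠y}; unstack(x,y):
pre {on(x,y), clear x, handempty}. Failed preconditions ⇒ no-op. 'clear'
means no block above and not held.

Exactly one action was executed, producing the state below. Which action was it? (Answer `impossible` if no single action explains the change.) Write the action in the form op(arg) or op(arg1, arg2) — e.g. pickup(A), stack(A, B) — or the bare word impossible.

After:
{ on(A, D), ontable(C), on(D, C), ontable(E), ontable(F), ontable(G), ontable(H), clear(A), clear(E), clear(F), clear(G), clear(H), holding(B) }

pickup(B)

target: towers=[C/D/A; E; F; G; H] holding=B
         pickup(G) → towers=[B; C/D/A; E; F; H] holding=G
     unstack(A, D) → towers=[B; C/D; E; F; G; H] holding=A
         pickup(E) → towers=[B; C/D/A; F; G; H] holding=E
         pickup(H) → towers=[B; C/D/A; E; F; G] holding=H
         pickup(B) → towers=[C/D/A; E; F; G; H] holding=B  ← match
         pickup(F) → towers=[B; C/D/A; E; G; H] holding=F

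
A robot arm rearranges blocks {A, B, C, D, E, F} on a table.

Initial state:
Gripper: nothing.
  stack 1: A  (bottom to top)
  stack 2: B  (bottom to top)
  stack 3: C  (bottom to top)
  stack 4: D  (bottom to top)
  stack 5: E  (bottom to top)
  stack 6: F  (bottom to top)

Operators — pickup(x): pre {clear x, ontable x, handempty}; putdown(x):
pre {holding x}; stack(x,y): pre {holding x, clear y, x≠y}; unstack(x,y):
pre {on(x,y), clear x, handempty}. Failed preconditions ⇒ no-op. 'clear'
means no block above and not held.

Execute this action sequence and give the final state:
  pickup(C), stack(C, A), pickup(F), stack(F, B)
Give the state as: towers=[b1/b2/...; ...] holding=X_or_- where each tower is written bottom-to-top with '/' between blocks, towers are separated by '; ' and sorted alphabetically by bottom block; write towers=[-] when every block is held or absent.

towers=[A/C; B/F; D; E] holding=-

step 1 (pickup(C)): towers=[A; B; D; E; F] holding=C
step 2 (stack(C, A)): towers=[A/C; B; D; E; F] holding=-
step 3 (pickup(F)): towers=[A/C; B; D; E] holding=F
step 4 (stack(F, B)): towers=[A/C; B/F; D; E] holding=-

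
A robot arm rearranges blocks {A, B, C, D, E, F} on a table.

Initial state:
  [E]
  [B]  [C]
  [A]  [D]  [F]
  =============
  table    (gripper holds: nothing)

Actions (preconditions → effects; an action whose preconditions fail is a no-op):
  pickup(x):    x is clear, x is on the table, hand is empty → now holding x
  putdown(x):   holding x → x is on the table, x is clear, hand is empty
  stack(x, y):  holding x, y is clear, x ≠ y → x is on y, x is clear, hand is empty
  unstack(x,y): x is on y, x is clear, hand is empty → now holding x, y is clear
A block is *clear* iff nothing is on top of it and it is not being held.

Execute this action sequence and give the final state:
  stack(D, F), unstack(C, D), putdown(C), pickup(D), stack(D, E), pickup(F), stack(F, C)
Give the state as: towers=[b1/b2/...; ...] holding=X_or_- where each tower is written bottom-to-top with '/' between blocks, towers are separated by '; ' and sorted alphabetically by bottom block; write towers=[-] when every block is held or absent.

towers=[A/B/E/D; C/F] holding=-

step 1 (stack(D, F)) [no-op]: towers=[A/B/E; D/C; F] holding=-
step 2 (unstack(C, D)): towers=[A/B/E; D; F] holding=C
step 3 (putdown(C)): towers=[A/B/E; C; D; F] holding=-
step 4 (pickup(D)): towers=[A/B/E; C; F] holding=D
step 5 (stack(D, E)): towers=[A/B/E/D; C; F] holding=-
step 6 (pickup(F)): towers=[A/B/E/D; C] holding=F
step 7 (stack(F, C)): towers=[A/B/E/D; C/F] holding=-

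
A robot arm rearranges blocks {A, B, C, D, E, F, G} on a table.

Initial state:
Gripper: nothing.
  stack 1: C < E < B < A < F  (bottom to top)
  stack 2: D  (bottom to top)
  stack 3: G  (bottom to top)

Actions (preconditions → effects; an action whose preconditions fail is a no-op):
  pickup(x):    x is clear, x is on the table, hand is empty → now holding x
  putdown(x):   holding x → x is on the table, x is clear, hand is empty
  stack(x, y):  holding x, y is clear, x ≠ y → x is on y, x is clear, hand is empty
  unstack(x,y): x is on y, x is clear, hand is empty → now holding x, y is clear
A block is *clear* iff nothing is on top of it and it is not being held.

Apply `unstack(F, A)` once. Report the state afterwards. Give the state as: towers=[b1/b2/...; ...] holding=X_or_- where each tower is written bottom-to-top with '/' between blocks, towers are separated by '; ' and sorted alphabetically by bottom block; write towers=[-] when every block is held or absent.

before: towers=[C/E/B/A/F; D; G] holding=-
pre[unstack(F, A)]: on(F,A) ok, clear(F) ok, handempty ok
all met → apply unstack(F, A)
after:  towers=[C/E/B/A; D; G] holding=F

towers=[C/E/B/A; D; G] holding=F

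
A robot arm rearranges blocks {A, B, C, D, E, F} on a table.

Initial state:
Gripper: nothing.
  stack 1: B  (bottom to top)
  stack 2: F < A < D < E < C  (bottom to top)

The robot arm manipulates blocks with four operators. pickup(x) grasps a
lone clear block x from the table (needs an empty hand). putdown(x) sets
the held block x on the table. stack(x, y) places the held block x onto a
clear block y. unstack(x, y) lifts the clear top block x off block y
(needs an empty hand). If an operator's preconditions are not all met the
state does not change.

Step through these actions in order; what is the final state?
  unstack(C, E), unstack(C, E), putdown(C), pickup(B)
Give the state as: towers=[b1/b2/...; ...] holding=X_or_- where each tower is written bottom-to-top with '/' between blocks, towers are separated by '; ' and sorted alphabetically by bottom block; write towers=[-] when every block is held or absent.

towers=[C; F/A/D/E] holding=B

step 1 (unstack(C, E)): towers=[B; F/A/D/E] holding=C
step 2 (unstack(C, E)) [no-op]: towers=[B; F/A/D/E] holding=C
step 3 (putdown(C)): towers=[B; C; F/A/D/E] holding=-
step 4 (pickup(B)): towers=[C; F/A/D/E] holding=B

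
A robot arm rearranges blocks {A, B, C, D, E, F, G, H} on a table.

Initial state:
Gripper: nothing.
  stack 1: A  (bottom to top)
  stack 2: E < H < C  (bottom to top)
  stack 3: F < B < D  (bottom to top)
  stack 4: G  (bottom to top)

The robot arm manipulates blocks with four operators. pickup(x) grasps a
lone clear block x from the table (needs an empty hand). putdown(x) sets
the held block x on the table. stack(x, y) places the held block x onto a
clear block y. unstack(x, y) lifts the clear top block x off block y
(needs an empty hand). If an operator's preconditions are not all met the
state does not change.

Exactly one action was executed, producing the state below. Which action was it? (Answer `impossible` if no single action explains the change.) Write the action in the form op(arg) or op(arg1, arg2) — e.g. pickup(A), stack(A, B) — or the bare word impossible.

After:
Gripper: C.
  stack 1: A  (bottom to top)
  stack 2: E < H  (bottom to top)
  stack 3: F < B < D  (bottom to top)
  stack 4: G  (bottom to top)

target: towers=[A; E/H; F/B/D; G] holding=C
         pickup(G) → towers=[A; E/H/C; F/B/D] holding=G
         pickup(A) → towers=[E/H/C; F/B/D; G] holding=A
     unstack(D, B) → towers=[A; E/H/C; F/B; G] holding=D
     unstack(C, H) → towers=[A; E/H; F/B/D; G] holding=C  ← match

unstack(C, H)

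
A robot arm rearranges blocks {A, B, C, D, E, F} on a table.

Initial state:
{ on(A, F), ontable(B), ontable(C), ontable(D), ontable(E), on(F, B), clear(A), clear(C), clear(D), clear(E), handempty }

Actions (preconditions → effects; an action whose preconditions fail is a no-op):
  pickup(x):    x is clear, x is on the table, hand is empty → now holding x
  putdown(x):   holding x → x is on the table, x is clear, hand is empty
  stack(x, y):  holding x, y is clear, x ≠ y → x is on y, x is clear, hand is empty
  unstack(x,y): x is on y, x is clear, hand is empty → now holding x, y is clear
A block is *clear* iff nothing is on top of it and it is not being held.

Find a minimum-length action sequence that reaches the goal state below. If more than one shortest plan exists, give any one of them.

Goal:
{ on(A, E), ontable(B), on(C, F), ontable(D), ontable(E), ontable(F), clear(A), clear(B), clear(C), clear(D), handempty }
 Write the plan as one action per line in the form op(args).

unstack(A, F)
stack(A, E)
unstack(F, B)
putdown(F)
pickup(C)
stack(C, F)

step 1 (unstack(A, F)): towers=[B/F; C; D; E] holding=A
step 2 (stack(A, E)): towers=[B/F; C; D; E/A] holding=-
step 3 (unstack(F, B)): towers=[B; C; D; E/A] holding=F
step 4 (putdown(F)): towers=[B; C; D; E/A; F] holding=-
step 5 (pickup(C)): towers=[B; D; E/A; F] holding=C
step 6 (stack(C, F)): towers=[B; D; E/A; F/C] holding=-
goal check: towers=[B; D; E/A; F/C] holding=- — reached (length 6, optimal by BFS)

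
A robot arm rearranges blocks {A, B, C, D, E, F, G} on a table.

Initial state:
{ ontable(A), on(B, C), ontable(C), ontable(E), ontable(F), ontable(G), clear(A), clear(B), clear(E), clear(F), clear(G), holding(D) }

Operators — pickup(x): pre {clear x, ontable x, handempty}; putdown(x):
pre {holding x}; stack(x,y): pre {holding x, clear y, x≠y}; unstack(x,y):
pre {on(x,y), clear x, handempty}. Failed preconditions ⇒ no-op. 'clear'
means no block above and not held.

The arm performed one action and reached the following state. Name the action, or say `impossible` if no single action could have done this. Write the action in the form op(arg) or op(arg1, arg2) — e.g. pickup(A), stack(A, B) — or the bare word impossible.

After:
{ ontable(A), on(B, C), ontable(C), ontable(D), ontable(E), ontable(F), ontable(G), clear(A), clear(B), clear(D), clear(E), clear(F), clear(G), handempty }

putdown(D)

target: towers=[A; C/B; D; E; F; G] holding=-
        putdown(D) → towers=[A; C/B; D; E; F; G] holding=-  ← match
       stack(D, B) → towers=[A; C/B/D; E; F; G] holding=-
       stack(D, F) → towers=[A; C/B; E; F/D; G] holding=-
       stack(D, G) → towers=[A; C/B; E; F; G/D] holding=-
       stack(D, A) → towers=[A/D; C/B; E; F; G] holding=-
       stack(D, E) → towers=[A; C/B; E/D; F; G] holding=-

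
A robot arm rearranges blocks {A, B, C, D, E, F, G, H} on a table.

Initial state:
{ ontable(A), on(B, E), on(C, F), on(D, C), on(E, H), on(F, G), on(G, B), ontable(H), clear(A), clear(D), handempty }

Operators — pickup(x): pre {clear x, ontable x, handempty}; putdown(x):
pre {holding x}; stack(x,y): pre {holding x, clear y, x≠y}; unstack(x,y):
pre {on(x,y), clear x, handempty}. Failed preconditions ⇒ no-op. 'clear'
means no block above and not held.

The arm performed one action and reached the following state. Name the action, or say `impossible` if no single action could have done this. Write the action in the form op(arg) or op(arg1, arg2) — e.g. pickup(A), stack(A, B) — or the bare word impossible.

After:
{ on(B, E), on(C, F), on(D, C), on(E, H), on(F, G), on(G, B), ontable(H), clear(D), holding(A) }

target: towers=[H/E/B/G/F/C/D] holding=A
         pickup(A) → towers=[H/E/B/G/F/C/D] holding=A  ← match
     unstack(D, C) → towers=[A; H/E/B/G/F/C] holding=D

pickup(A)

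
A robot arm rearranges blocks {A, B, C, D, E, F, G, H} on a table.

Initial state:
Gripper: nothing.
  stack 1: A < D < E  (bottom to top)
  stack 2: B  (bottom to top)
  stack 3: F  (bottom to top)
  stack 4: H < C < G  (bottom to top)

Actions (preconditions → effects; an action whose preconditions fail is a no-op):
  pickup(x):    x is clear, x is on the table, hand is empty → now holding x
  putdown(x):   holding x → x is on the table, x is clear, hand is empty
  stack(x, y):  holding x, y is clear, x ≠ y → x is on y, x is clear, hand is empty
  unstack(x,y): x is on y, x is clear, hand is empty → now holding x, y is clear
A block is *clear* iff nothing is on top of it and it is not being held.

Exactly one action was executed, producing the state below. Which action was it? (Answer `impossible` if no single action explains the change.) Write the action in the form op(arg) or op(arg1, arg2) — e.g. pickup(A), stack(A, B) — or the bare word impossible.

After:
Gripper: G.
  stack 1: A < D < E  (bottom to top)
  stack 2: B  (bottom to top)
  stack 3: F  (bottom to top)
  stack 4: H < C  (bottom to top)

unstack(G, C)

target: towers=[A/D/E; B; F; H/C] holding=G
     unstack(G, C) → towers=[A/D/E; B; F; H/C] holding=G  ← match
     unstack(E, D) → towers=[A/D; B; F; H/C/G] holding=E
         pickup(B) → towers=[A/D/E; F; H/C/G] holding=B
         pickup(F) → towers=[A/D/E; B; H/C/G] holding=F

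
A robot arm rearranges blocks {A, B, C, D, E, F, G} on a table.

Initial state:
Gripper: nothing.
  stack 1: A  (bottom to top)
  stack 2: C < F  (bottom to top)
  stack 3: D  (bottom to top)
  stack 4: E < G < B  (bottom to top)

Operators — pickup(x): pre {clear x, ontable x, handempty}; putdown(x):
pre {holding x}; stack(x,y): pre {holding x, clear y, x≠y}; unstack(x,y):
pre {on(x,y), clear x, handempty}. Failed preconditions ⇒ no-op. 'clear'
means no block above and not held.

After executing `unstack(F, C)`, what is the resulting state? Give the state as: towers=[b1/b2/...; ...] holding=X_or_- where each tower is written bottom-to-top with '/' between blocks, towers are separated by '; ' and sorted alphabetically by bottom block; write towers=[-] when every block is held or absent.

before: towers=[A; C/F; D; E/G/B] holding=-
pre[unstack(F, C)]: on(F,C) yes, clear(F) yes, handempty yes
all met → apply unstack(F, C)
after:  towers=[A; C; D; E/G/B] holding=F

towers=[A; C; D; E/G/B] holding=F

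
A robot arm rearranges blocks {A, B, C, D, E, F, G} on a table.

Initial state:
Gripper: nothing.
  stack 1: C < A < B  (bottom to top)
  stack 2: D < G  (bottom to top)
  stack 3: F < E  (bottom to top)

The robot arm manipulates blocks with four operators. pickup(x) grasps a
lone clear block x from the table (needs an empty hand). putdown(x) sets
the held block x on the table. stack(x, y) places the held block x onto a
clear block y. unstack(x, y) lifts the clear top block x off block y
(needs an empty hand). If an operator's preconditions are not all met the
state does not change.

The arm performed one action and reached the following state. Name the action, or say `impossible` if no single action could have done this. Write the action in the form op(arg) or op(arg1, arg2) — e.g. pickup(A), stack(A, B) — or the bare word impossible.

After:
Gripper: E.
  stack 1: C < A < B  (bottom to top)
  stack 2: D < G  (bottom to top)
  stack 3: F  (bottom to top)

unstack(E, F)

target: towers=[C/A/B; D/G; F] holding=E
     unstack(B, A) → towers=[C/A; D/G; F/E] holding=B
     unstack(G, D) → towers=[C/A/B; D; F/E] holding=G
     unstack(E, F) → towers=[C/A/B; D/G; F] holding=E  ← match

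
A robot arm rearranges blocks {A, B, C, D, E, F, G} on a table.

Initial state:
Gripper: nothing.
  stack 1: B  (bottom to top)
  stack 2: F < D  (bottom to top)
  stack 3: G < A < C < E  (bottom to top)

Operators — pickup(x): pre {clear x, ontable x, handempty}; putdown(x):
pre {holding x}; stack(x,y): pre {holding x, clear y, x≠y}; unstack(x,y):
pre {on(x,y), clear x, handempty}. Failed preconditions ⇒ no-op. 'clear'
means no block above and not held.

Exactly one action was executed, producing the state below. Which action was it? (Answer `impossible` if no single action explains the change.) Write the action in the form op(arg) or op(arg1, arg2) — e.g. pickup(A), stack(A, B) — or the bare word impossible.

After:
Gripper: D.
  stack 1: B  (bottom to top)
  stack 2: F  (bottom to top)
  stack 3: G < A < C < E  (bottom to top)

target: towers=[B; F; G/A/C/E] holding=D
         pickup(B) → towers=[F/D; G/A/C/E] holding=B
     unstack(D, F) → towers=[B; F; G/A/C/E] holding=D  ← match
     unstack(E, C) → towers=[B; F/D; G/A/C] holding=E

unstack(D, F)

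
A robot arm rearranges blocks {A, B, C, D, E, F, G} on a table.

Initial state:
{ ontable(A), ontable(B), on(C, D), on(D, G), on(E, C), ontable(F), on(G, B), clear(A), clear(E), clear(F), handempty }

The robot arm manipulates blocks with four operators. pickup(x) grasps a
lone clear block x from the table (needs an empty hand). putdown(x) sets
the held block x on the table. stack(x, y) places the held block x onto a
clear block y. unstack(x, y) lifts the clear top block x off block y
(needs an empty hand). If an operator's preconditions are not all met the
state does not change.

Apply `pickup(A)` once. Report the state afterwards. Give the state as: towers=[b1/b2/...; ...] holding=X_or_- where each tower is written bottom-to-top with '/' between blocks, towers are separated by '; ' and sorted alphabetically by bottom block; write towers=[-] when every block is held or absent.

before: towers=[A; B/G/D/C/E; F] holding=-
pre[pickup(A)]: clear(A) yes, ontable(A) yes, handempty yes
all met → apply pickup(A)
after:  towers=[B/G/D/C/E; F] holding=A

towers=[B/G/D/C/E; F] holding=A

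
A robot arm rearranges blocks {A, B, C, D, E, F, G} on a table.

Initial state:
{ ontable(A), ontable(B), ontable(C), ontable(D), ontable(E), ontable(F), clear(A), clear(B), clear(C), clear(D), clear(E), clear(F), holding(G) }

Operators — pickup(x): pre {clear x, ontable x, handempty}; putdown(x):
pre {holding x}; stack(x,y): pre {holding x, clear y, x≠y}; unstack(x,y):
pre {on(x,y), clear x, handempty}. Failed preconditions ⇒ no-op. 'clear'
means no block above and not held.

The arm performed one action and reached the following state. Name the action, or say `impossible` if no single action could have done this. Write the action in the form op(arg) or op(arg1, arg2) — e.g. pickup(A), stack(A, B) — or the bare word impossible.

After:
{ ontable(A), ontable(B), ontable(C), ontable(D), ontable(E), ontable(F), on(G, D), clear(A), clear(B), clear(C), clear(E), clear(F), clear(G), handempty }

stack(G, D)

target: towers=[A; B; C; D/G; E; F] holding=-
        putdown(G) → towers=[A; B; C; D; E; F; G] holding=-
       stack(G, B) → towers=[A; B/G; C; D; E; F] holding=-
       stack(G, F) → towers=[A; B; C; D; E; F/G] holding=-
       stack(G, D) → towers=[A; B; C; D/G; E; F] holding=-  ← match
       stack(G, A) → towers=[A/G; B; C; D; E; F] holding=-
       stack(G, E) → towers=[A; B; C; D; E/G; F] holding=-
       stack(G, C) → towers=[A; B; C/G; D; E; F] holding=-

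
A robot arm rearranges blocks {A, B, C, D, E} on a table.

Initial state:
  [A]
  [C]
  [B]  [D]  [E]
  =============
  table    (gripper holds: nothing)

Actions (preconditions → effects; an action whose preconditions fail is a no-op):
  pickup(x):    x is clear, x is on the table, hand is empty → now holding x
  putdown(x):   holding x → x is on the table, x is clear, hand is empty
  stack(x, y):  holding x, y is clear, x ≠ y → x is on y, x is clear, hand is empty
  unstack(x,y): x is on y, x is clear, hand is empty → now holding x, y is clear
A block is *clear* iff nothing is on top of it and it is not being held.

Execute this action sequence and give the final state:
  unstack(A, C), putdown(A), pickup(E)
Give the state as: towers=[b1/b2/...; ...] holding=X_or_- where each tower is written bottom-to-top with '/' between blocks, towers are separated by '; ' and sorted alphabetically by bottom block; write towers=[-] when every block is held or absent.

step 1 (unstack(A, C)): towers=[B/C; D; E] holding=A
step 2 (putdown(A)): towers=[A; B/C; D; E] holding=-
step 3 (pickup(E)): towers=[A; B/C; D] holding=E

towers=[A; B/C; D] holding=E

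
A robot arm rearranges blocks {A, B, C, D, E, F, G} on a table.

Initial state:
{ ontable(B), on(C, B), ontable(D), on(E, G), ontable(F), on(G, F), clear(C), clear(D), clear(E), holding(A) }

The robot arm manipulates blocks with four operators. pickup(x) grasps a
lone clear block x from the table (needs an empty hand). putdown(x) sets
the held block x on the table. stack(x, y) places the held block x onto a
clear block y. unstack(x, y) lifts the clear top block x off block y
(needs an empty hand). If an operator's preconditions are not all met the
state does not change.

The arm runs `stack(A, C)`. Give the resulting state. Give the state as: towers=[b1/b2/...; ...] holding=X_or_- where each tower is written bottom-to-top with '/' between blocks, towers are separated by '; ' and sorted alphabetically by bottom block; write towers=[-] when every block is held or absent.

towers=[B/C/A; D; F/G/E] holding=-

before: towers=[B/C; D; F/G/E] holding=A
pre[stack(A, C)]: holding(A) yes, clear(C) yes, A≠C yes
all met → apply stack(A, C)
after:  towers=[B/C/A; D; F/G/E] holding=-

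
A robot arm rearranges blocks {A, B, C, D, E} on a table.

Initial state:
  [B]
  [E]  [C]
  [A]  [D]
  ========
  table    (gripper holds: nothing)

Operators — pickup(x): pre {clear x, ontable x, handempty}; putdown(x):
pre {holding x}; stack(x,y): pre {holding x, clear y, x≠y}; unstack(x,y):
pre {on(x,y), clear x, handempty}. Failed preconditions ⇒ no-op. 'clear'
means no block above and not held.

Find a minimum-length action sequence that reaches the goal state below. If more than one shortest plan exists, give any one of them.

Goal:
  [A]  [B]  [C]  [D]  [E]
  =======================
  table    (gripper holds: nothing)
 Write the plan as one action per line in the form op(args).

step 1 (unstack(B, E)): towers=[A/E; D/C] holding=B
step 2 (putdown(B)): towers=[A/E; B; D/C] holding=-
step 3 (unstack(E, A)): towers=[A; B; D/C] holding=E
step 4 (putdown(E)): towers=[A; B; D/C; E] holding=-
step 5 (unstack(C, D)): towers=[A; B; D; E] holding=C
step 6 (putdown(C)): towers=[A; B; C; D; E] holding=-
goal check: towers=[A; B; C; D; E] holding=- — reached (length 6, optimal by BFS)

unstack(B, E)
putdown(B)
unstack(E, A)
putdown(E)
unstack(C, D)
putdown(C)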